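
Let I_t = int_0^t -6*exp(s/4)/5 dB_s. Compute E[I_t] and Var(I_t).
E[I_t] = 0; Var(I_t) = 72*exp(t/2)/25 - 72/25

The Itô integral of a deterministic integrand f(s) has mean 0 because each increment f(s) * (B_{s+ds} - B_s) has mean 0. By the Itô isometry:
  Var( int_0^t f(s) dB_s ) = E[ (int_0^t f(s) dB_s)^2 ] = int_0^t f(s)^2 ds.
Here f(s) = -6*exp(s/4)/5, so f(s)^2 = 36*exp(s/2)/25. Integrate:
  int_0^t (36*exp(s/2)/25) ds = 72*exp(t/2)/25 - 72/25.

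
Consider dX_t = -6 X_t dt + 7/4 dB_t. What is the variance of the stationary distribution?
lim Var(X_t) = 49/192

The OU SDE dX = -theta X dt + sigma dB admits the integrating factor exp(theta t): d(exp(theta t) X_t) = sigma exp(theta t) dB_t. Integrating from 0 to t gives X_t = x_0 * exp(-theta t) + sigma * int_0^t exp(-theta (t-s)) dB_s for any initial x_0. The Itô integral has variance (by the Itô isometry) sigma^2 * int_0^t exp(-2 theta (t - s)) ds = sigma^2 * (1 - exp(-2 theta t)) / (2 theta), independent of x_0.
With theta = 6, sigma = 7/4:
  Var(X_t) = (7/4)^2 * (1 - exp(-2*6 t)) / (2 * 6) = 49/192 - 49*exp(-12*t)/192.
As t -> infinity, exp(-2*6 t) -> 0, so the stationary variance is sigma^2 / (2 theta) = 49/192.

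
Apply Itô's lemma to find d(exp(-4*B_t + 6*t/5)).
d(exp(-4*B_t + 6*t/5)) = (46*exp(-4*B_t + 6*t/5)/5) dt + (-4*exp(-4*B_t + 6*t/5)) dB_t

Itô's formula for f(t, x): d f(t, B_t) = (f_t + (1/2) f_xx) dt + f_x dB_t. Compute partials of f(t, x) = exp(6*t/5 - 4*x):
  f_t(t,x)  = 6*exp(6*t/5 - 4*x)/5
  f_x(t,x)  = -4*exp(6*t/5 - 4*x)
  f_xx(t,x) = 16*exp(6*t/5 - 4*x)
Assemble drift = f_t + (1/2) f_xx = 46*exp(6*t/5 - 4*x)/5 and diffusion = f_x = -4*exp(6*t/5 - 4*x). Substituting x = B_t:
  d(exp(-4*B_t + 6*t/5)) = (46*exp(-4*B_t + 6*t/5)/5) dt + (-4*exp(-4*B_t + 6*t/5)) dB_t.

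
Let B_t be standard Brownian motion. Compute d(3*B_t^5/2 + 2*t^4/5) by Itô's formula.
d(3*B_t^5/2 + 2*t^4/5) = (15*B_t^3 + 8*t^3/5) dt + (15*B_t^4/2) dB_t

Itô's formula for f(t, x): d f(t, B_t) = (f_t + (1/2) f_xx) dt + f_x dB_t. Compute partials of f(t, x) = 2*t^4/5 + 3*x^5/2:
  f_t(t,x)  = 8*t^3/5
  f_x(t,x)  = 15*x^4/2
  f_xx(t,x) = 30*x^3
Assemble drift = f_t + (1/2) f_xx = 8*t^3/5 + 15*x^3 and diffusion = f_x = 15*x^4/2. Substituting x = B_t:
  d(3*B_t^5/2 + 2*t^4/5) = (15*B_t^3 + 8*t^3/5) dt + (15*B_t^4/2) dB_t.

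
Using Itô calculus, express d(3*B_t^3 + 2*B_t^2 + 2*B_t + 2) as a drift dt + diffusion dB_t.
d(3*B_t^3 + 2*B_t^2 + 2*B_t + 2) = (9*B_t + 2) dt + (9*B_t^2 + 4*B_t + 2) dB_t

Itô's formula for f(B_t) gives d f(B_t) = f'(B_t) dB_t + (1/2) f''(B_t) dt. Compute derivatives of f(x) = 3*x^3 + 2*x^2 + 2*x + 2:
  f'(x)  = 9*x^2 + 4*x + 2
  f''(x) = 18*x + 4
Substitute x = B_t and multiply the f'' term by 1/2:
  drift     = (1/2) * (18*x + 4) evaluated at B_t = 9*B_t + 2
  diffusion = (9*x^2 + 4*x + 2) evaluated at B_t = 9*B_t^2 + 4*B_t + 2
Therefore d(3*B_t^3 + 2*B_t^2 + 2*B_t + 2) = (9*B_t + 2) dt + (9*B_t^2 + 4*B_t + 2) dB_t.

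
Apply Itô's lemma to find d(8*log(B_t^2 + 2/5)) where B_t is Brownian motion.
d(8*log(B_t^2 + 2/5)) = (40*(2 - 5*B_t^2)/(5*B_t^2 + 2)^2) dt + (80*B_t/(5*B_t^2 + 2)) dB_t

Itô's formula for f(B_t) gives d f(B_t) = f'(B_t) dB_t + (1/2) f''(B_t) dt. Compute derivatives of f(x) = 8*log(x^2 + 2/5):
  f'(x)  = 80*x/(5*x^2 + 2)
  f''(x) = 80*(2 - 5*x^2)/(5*x^2 + 2)^2
Substitute x = B_t and multiply the f'' term by 1/2:
  drift     = (1/2) * (80*(2 - 5*x^2)/(5*x^2 + 2)^2) evaluated at B_t = 40*(2 - 5*B_t^2)/(5*B_t^2 + 2)^2
  diffusion = (80*x/(5*x^2 + 2)) evaluated at B_t = 80*B_t/(5*B_t^2 + 2)
Therefore d(8*log(B_t^2 + 2/5)) = (40*(2 - 5*B_t^2)/(5*B_t^2 + 2)^2) dt + (80*B_t/(5*B_t^2 + 2)) dB_t.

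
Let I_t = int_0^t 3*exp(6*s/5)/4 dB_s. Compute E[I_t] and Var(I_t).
E[I_t] = 0; Var(I_t) = 15*exp(12*t/5)/64 - 15/64

The Itô integral of a deterministic integrand f(s) has mean 0 because each increment f(s) * (B_{s+ds} - B_s) has mean 0. By the Itô isometry:
  Var( int_0^t f(s) dB_s ) = E[ (int_0^t f(s) dB_s)^2 ] = int_0^t f(s)^2 ds.
Here f(s) = 3*exp(6*s/5)/4, so f(s)^2 = 9*exp(12*s/5)/16. Integrate:
  int_0^t (9*exp(12*s/5)/16) ds = 15*exp(12*t/5)/64 - 15/64.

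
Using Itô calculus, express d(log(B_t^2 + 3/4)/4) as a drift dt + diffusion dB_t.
d(log(B_t^2 + 3/4)/4) = ((3 - 4*B_t^2)/(4*B_t^2 + 3)^2) dt + (2*B_t/(4*B_t^2 + 3)) dB_t

Itô's formula for f(B_t) gives d f(B_t) = f'(B_t) dB_t + (1/2) f''(B_t) dt. Compute derivatives of f(x) = log(x^2 + 3/4)/4:
  f'(x)  = 2*x/(4*x^2 + 3)
  f''(x) = 2*(3 - 4*x^2)/(4*x^2 + 3)^2
Substitute x = B_t and multiply the f'' term by 1/2:
  drift     = (1/2) * (2*(3 - 4*x^2)/(4*x^2 + 3)^2) evaluated at B_t = (3 - 4*B_t^2)/(4*B_t^2 + 3)^2
  diffusion = (2*x/(4*x^2 + 3)) evaluated at B_t = 2*B_t/(4*B_t^2 + 3)
Therefore d(log(B_t^2 + 3/4)/4) = ((3 - 4*B_t^2)/(4*B_t^2 + 3)^2) dt + (2*B_t/(4*B_t^2 + 3)) dB_t.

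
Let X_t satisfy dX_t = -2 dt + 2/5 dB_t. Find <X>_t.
<X>_t = 4*t/25

For an Itô process dX_t = a(t) dt + b(t) dB_t, the quadratic variation is <X>_t = int_0^t b(s)^2 ds (the drift term does not contribute). Here b(s) = 2/5, so
  b(s)^2 = 4/25.
Integrating from 0 to t:
  <X>_t = int_0^t (4/25) ds = 4*t/25.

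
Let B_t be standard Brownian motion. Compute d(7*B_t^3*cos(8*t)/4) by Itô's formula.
d(7*B_t^3*cos(8*t)/4) = (-14*B_t^3*sin(8*t) + 21*B_t*cos(8*t)/4) dt + (21*B_t^2*cos(8*t)/4) dB_t

Itô's formula for f(t, x): d f(t, B_t) = (f_t + (1/2) f_xx) dt + f_x dB_t. Compute partials of f(t, x) = 7*x^3*cos(8*t)/4:
  f_t(t,x)  = -14*x^3*sin(8*t)
  f_x(t,x)  = 21*x^2*cos(8*t)/4
  f_xx(t,x) = 21*x*cos(8*t)/2
Assemble drift = f_t + (1/2) f_xx = -14*x^3*sin(8*t) + 21*x*cos(8*t)/4 and diffusion = f_x = 21*x^2*cos(8*t)/4. Substituting x = B_t:
  d(7*B_t^3*cos(8*t)/4) = (-14*B_t^3*sin(8*t) + 21*B_t*cos(8*t)/4) dt + (21*B_t^2*cos(8*t)/4) dB_t.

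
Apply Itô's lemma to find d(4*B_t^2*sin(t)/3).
d(4*B_t^2*sin(t)/3) = (4*B_t^2*cos(t)/3 + 4*sin(t)/3) dt + (8*B_t*sin(t)/3) dB_t

Itô's formula for f(t, x): d f(t, B_t) = (f_t + (1/2) f_xx) dt + f_x dB_t. Compute partials of f(t, x) = 4*x^2*sin(t)/3:
  f_t(t,x)  = 4*x^2*cos(t)/3
  f_x(t,x)  = 8*x*sin(t)/3
  f_xx(t,x) = 8*sin(t)/3
Assemble drift = f_t + (1/2) f_xx = 4*x^2*cos(t)/3 + 4*sin(t)/3 and diffusion = f_x = 8*x*sin(t)/3. Substituting x = B_t:
  d(4*B_t^2*sin(t)/3) = (4*B_t^2*cos(t)/3 + 4*sin(t)/3) dt + (8*B_t*sin(t)/3) dB_t.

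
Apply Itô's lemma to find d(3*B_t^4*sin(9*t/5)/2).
d(3*B_t^4*sin(9*t/5)/2) = (9*B_t^2*(3*B_t^2*cos(9*t/5)/10 + sin(9*t/5))) dt + (6*B_t^3*sin(9*t/5)) dB_t

Itô's formula for f(t, x): d f(t, B_t) = (f_t + (1/2) f_xx) dt + f_x dB_t. Compute partials of f(t, x) = 3*x^4*sin(9*t/5)/2:
  f_t(t,x)  = 27*x^4*cos(9*t/5)/10
  f_x(t,x)  = 6*x^3*sin(9*t/5)
  f_xx(t,x) = 18*x^2*sin(9*t/5)
Assemble drift = f_t + (1/2) f_xx = 9*x^2*(3*x^2*cos(9*t/5)/10 + sin(9*t/5)) and diffusion = f_x = 6*x^3*sin(9*t/5). Substituting x = B_t:
  d(3*B_t^4*sin(9*t/5)/2) = (9*B_t^2*(3*B_t^2*cos(9*t/5)/10 + sin(9*t/5))) dt + (6*B_t^3*sin(9*t/5)) dB_t.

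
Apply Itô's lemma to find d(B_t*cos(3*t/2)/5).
d(B_t*cos(3*t/2)/5) = (-3*B_t*sin(3*t/2)/10) dt + (cos(3*t/2)/5) dB_t

Itô's formula for f(t, x): d f(t, B_t) = (f_t + (1/2) f_xx) dt + f_x dB_t. Compute partials of f(t, x) = x*cos(3*t/2)/5:
  f_t(t,x)  = -3*x*sin(3*t/2)/10
  f_x(t,x)  = cos(3*t/2)/5
  f_xx(t,x) = 0
Assemble drift = f_t + (1/2) f_xx = -3*x*sin(3*t/2)/10 and diffusion = f_x = cos(3*t/2)/5. Substituting x = B_t:
  d(B_t*cos(3*t/2)/5) = (-3*B_t*sin(3*t/2)/10) dt + (cos(3*t/2)/5) dB_t.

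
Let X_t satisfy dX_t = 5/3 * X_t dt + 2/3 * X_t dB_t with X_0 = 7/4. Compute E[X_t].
E[X_t] = 7*exp(5*t/3)/4

For GBM dX = mu X dt + sigma X dB with X_0 = x_0, apply Itô to Y = log X: dY = (mu - sigma^2/2) dt + sigma dB, so Y_t = log(x_0) + (mu - sigma^2/2) t + sigma B_t and hence X_t = x_0 * exp((mu - sigma^2/2) t + sigma B_t).
With mu = 5/3, sigma = 2/3, x_0 = 7/4, this gives:
  X_t = 7/4 * exp((13/9) * t + (2/3) * B_t).
Since sigma*B_t ~ Normal(0, sigma^2 t), E[exp(sigma*B_t)] = exp(sigma^2 t / 2); so E[X_t] = x_0 * exp((mu - sigma^2/2) t) * exp(sigma^2 t / 2) = x_0 * exp(mu t) = 7*exp(5*t/3)/4.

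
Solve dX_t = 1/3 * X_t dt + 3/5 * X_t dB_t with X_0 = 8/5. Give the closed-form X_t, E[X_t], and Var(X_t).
X_t = 8/5 * exp((23/150) t + (3/5) B_t); E[X_t] = 8*exp(t/3)/5; Var(X_t) = 64*(exp(9*t/25) - 1)*exp(2*t/3)/25

For GBM dX = mu X dt + sigma X dB with X_0 = x_0, apply Itô to Y = log X: dY = (mu - sigma^2/2) dt + sigma dB, so Y_t = log(x_0) + (mu - sigma^2/2) t + sigma B_t and hence X_t = x_0 * exp((mu - sigma^2/2) t + sigma B_t).
With mu = 1/3, sigma = 3/5, x_0 = 8/5, this gives:
  X_t = 8/5 * exp((23/150) * t + (3/5) * B_t).
Since sigma*B_t ~ Normal(0, sigma^2 t), E[exp(sigma*B_t)] = exp(sigma^2 t / 2); so E[X_t] = x_0 * exp((mu - sigma^2/2) t) * exp(sigma^2 t / 2) = x_0 * exp(mu t) = 8*exp(t/3)/5.
Var(X_t) = E[X_t^2] - (E[X_t])^2 = x_0^2 * exp(2 mu t) * (exp(sigma^2 t) - 1) = 64*(exp(9*t/25) - 1)*exp(2*t/3)/25.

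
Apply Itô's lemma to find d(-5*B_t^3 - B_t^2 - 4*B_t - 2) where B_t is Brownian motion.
d(-5*B_t^3 - B_t^2 - 4*B_t - 2) = (-15*B_t - 1) dt + (-15*B_t^2 - 2*B_t - 4) dB_t

Itô's formula for f(B_t) gives d f(B_t) = f'(B_t) dB_t + (1/2) f''(B_t) dt. Compute derivatives of f(x) = -5*x^3 - x^2 - 4*x - 2:
  f'(x)  = -15*x^2 - 2*x - 4
  f''(x) = -30*x - 2
Substitute x = B_t and multiply the f'' term by 1/2:
  drift     = (1/2) * (-30*x - 2) evaluated at B_t = -15*B_t - 1
  diffusion = (-15*x^2 - 2*x - 4) evaluated at B_t = -15*B_t^2 - 2*B_t - 4
Therefore d(-5*B_t^3 - B_t^2 - 4*B_t - 2) = (-15*B_t - 1) dt + (-15*B_t^2 - 2*B_t - 4) dB_t.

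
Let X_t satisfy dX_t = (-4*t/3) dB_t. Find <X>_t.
<X>_t = 16*t^3/27

For an Itô process dX_t = a(t) dt + b(t) dB_t, the quadratic variation is <X>_t = int_0^t b(s)^2 ds (the drift term does not contribute). Here b(s) = -4*s/3, so
  b(s)^2 = 16*s^2/9.
Integrating from 0 to t:
  <X>_t = int_0^t (16*s^2/9) ds = 16*t^3/27.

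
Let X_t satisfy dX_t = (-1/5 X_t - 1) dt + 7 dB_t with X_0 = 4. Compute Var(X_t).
Var(X_t) = 245/2 - 245*exp(-2*t/5)/2

The variance V(t) = Var(X_t) satisfies V'(t) = 2 a V(t) + c^2 with V(0) = 0 (drift coefficient is linear in X, diffusion is constant). With a = -1/5, c = 7, the solution is
  V(t) = (c^2 / (2 a)) * (exp(2 a t) - 1)
       = (7^2 / (2*(-1/5))) * (exp((-2/5) t) - 1)
       = 245/2 - 245*exp(-2*t/5)/2.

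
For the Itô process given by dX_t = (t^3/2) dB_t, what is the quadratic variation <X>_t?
<X>_t = t^7/28

For an Itô process dX_t = a(t) dt + b(t) dB_t, the quadratic variation is <X>_t = int_0^t b(s)^2 ds (the drift term does not contribute). Here b(s) = s^3/2, so
  b(s)^2 = s^6/4.
Integrating from 0 to t:
  <X>_t = int_0^t (s^6/4) ds = t^7/28.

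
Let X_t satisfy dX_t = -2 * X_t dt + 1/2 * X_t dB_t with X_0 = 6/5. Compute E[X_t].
E[X_t] = 6*exp(-2*t)/5

For GBM dX = mu X dt + sigma X dB with X_0 = x_0, apply Itô to Y = log X: dY = (mu - sigma^2/2) dt + sigma dB, so Y_t = log(x_0) + (mu - sigma^2/2) t + sigma B_t and hence X_t = x_0 * exp((mu - sigma^2/2) t + sigma B_t).
With mu = -2, sigma = 1/2, x_0 = 6/5, this gives:
  X_t = 6/5 * exp((-17/8) * t + (1/2) * B_t).
Since sigma*B_t ~ Normal(0, sigma^2 t), E[exp(sigma*B_t)] = exp(sigma^2 t / 2); so E[X_t] = x_0 * exp((mu - sigma^2/2) t) * exp(sigma^2 t / 2) = x_0 * exp(mu t) = 6*exp(-2*t)/5.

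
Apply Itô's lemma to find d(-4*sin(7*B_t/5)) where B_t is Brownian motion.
d(-4*sin(7*B_t/5)) = (98*sin(7*B_t/5)/25) dt + (-28*cos(7*B_t/5)/5) dB_t

Itô's formula for f(B_t) gives d f(B_t) = f'(B_t) dB_t + (1/2) f''(B_t) dt. Compute derivatives of f(x) = -4*sin(7*x/5):
  f'(x)  = -28*cos(7*x/5)/5
  f''(x) = 196*sin(7*x/5)/25
Substitute x = B_t and multiply the f'' term by 1/2:
  drift     = (1/2) * (196*sin(7*x/5)/25) evaluated at B_t = 98*sin(7*B_t/5)/25
  diffusion = (-28*cos(7*x/5)/5) evaluated at B_t = -28*cos(7*B_t/5)/5
Therefore d(-4*sin(7*B_t/5)) = (98*sin(7*B_t/5)/25) dt + (-28*cos(7*B_t/5)/5) dB_t.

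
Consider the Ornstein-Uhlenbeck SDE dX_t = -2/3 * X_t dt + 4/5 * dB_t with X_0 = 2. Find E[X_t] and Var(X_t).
E[X_t] = 2*exp(-2*t/3); Var(X_t) = 12/25 - 12*exp(-4*t/3)/25

The OU SDE dX = -theta X dt + sigma dB admits the integrating factor exp(theta t): d(exp(theta t) X_t) = sigma exp(theta t) dB_t. Integrating from 0 to t:
  X_t = x_0 * exp(-theta t) + sigma * int_0^t exp(-theta (t-s)) dB_s.
The Itô integral has mean 0 and (by the Itô isometry) variance sigma^2 * int_0^t exp(-2 theta (t - s)) ds = sigma^2 * (1 - exp(-2 theta t)) / (2 theta).
With theta = 2/3, sigma = 4/5, x_0 = 2:
  E[X_t] = 2 * exp(-2/3 t) = 2*exp(-2*t/3)
  Var(X_t) = (4/5)^2 * (1 - exp(-2*2/3 t)) / (2 * 2/3) = 12/25 - 12*exp(-4*t/3)/25.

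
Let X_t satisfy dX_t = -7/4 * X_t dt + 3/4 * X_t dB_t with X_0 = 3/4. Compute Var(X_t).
Var(X_t) = (9*exp(9*t/16) - 9)*exp(-7*t/2)/16

For GBM dX = mu X dt + sigma X dB with X_0 = x_0, apply Itô to Y = log X: dY = (mu - sigma^2/2) dt + sigma dB, so Y_t = log(x_0) + (mu - sigma^2/2) t + sigma B_t and hence X_t = x_0 * exp((mu - sigma^2/2) t + sigma B_t).
With mu = -7/4, sigma = 3/4, x_0 = 3/4, this gives:
  X_t = 3/4 * exp((-65/32) * t + (3/4) * B_t).
Since sigma*B_t ~ Normal(0, sigma^2 t), E[exp(sigma*B_t)] = exp(sigma^2 t / 2); so E[X_t] = x_0 * exp((mu - sigma^2/2) t) * exp(sigma^2 t / 2) = x_0 * exp(mu t) = 3*exp(-7*t/4)/4.
Var(X_t) = E[X_t^2] - (E[X_t])^2 = x_0^2 * exp(2 mu t) * (exp(sigma^2 t) - 1) = (9*exp(9*t/16) - 9)*exp(-7*t/2)/16.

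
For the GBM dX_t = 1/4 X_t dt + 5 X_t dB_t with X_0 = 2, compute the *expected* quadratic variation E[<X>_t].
E[<X>_t] = 200*exp(51*t/2)/51 - 200/51

<X>_t = int_0^t (5 * X_s)^2 ds. Taking expectation inside the integral: E[<X>_t] = 5^2 * int_0^t E[X_s^2] ds. For GBM, E[X_s^2] = x_0^2 * exp((2 mu + sigma^2) s). Integrating:
  E[<X>_t] = 5^2 * 2^2 * (exp((2*(1/4) + 5^2) t) - 1) / (2*(1/4) + 5^2)
           = 5^2 * 2^2 * (exp((51/2) t) - 1) / (51/2) = 200*exp(51*t/2)/51 - 200/51.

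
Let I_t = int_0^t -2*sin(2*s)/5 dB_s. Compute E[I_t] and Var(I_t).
E[I_t] = 0; Var(I_t) = 2*t/25 - sin(4*t)/50

The Itô integral of a deterministic integrand f(s) has mean 0 because each increment f(s) * (B_{s+ds} - B_s) has mean 0. By the Itô isometry:
  Var( int_0^t f(s) dB_s ) = E[ (int_0^t f(s) dB_s)^2 ] = int_0^t f(s)^2 ds.
Here f(s) = -2*sin(2*s)/5, so f(s)^2 = 4*sin(2*s)^2/25. Integrate:
  int_0^t (4*sin(2*s)^2/25) ds = 2*t/25 - sin(4*t)/50.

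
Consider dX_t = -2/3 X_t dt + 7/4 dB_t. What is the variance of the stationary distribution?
lim Var(X_t) = 147/64

The OU SDE dX = -theta X dt + sigma dB admits the integrating factor exp(theta t): d(exp(theta t) X_t) = sigma exp(theta t) dB_t. Integrating from 0 to t gives X_t = x_0 * exp(-theta t) + sigma * int_0^t exp(-theta (t-s)) dB_s for any initial x_0. The Itô integral has variance (by the Itô isometry) sigma^2 * int_0^t exp(-2 theta (t - s)) ds = sigma^2 * (1 - exp(-2 theta t)) / (2 theta), independent of x_0.
With theta = 2/3, sigma = 7/4:
  Var(X_t) = (7/4)^2 * (1 - exp(-2*2/3 t)) / (2 * 2/3) = 147/64 - 147*exp(-4*t/3)/64.
As t -> infinity, exp(-2*2/3 t) -> 0, so the stationary variance is sigma^2 / (2 theta) = 147/64.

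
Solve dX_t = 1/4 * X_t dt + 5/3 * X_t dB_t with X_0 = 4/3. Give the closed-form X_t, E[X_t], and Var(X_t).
X_t = 4/3 * exp((-41/36) t + (5/3) B_t); E[X_t] = 4*exp(t/4)/3; Var(X_t) = 16*(exp(25*t/9) - 1)*exp(t/2)/9

For GBM dX = mu X dt + sigma X dB with X_0 = x_0, apply Itô to Y = log X: dY = (mu - sigma^2/2) dt + sigma dB, so Y_t = log(x_0) + (mu - sigma^2/2) t + sigma B_t and hence X_t = x_0 * exp((mu - sigma^2/2) t + sigma B_t).
With mu = 1/4, sigma = 5/3, x_0 = 4/3, this gives:
  X_t = 4/3 * exp((-41/36) * t + (5/3) * B_t).
Since sigma*B_t ~ Normal(0, sigma^2 t), E[exp(sigma*B_t)] = exp(sigma^2 t / 2); so E[X_t] = x_0 * exp((mu - sigma^2/2) t) * exp(sigma^2 t / 2) = x_0 * exp(mu t) = 4*exp(t/4)/3.
Var(X_t) = E[X_t^2] - (E[X_t])^2 = x_0^2 * exp(2 mu t) * (exp(sigma^2 t) - 1) = 16*(exp(25*t/9) - 1)*exp(t/2)/9.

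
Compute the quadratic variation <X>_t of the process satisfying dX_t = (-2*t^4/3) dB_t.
<X>_t = 4*t^9/81

For an Itô process dX_t = a(t) dt + b(t) dB_t, the quadratic variation is <X>_t = int_0^t b(s)^2 ds (the drift term does not contribute). Here b(s) = -2*s^4/3, so
  b(s)^2 = 4*s^8/9.
Integrating from 0 to t:
  <X>_t = int_0^t (4*s^8/9) ds = 4*t^9/81.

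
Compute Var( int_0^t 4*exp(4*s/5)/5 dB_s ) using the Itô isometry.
Var = 2*exp(8*t/5)/5 - 2/5

The Itô integral of a deterministic integrand f(s) has mean 0 because each increment f(s) * (B_{s+ds} - B_s) has mean 0. By the Itô isometry:
  Var( int_0^t f(s) dB_s ) = E[ (int_0^t f(s) dB_s)^2 ] = int_0^t f(s)^2 ds.
Here f(s) = 4*exp(4*s/5)/5, so f(s)^2 = 16*exp(8*s/5)/25. Integrate:
  int_0^t (16*exp(8*s/5)/25) ds = 2*exp(8*t/5)/5 - 2/5.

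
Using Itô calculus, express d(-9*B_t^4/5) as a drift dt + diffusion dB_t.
d(-9*B_t^4/5) = (-54*B_t^2/5) dt + (-36*B_t^3/5) dB_t

Itô's formula for f(B_t) gives d f(B_t) = f'(B_t) dB_t + (1/2) f''(B_t) dt. Compute derivatives of f(x) = -9*x^4/5:
  f'(x)  = -36*x^3/5
  f''(x) = -108*x^2/5
Substitute x = B_t and multiply the f'' term by 1/2:
  drift     = (1/2) * (-108*x^2/5) evaluated at B_t = -54*B_t^2/5
  diffusion = (-36*x^3/5) evaluated at B_t = -36*B_t^3/5
Therefore d(-9*B_t^4/5) = (-54*B_t^2/5) dt + (-36*B_t^3/5) dB_t.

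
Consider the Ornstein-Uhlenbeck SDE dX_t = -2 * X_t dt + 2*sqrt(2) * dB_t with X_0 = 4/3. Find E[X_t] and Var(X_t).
E[X_t] = 4*exp(-2*t)/3; Var(X_t) = 2 - 2*exp(-4*t)

The OU SDE dX = -theta X dt + sigma dB admits the integrating factor exp(theta t): d(exp(theta t) X_t) = sigma exp(theta t) dB_t. Integrating from 0 to t:
  X_t = x_0 * exp(-theta t) + sigma * int_0^t exp(-theta (t-s)) dB_s.
The Itô integral has mean 0 and (by the Itô isometry) variance sigma^2 * int_0^t exp(-2 theta (t - s)) ds = sigma^2 * (1 - exp(-2 theta t)) / (2 theta).
With theta = 2, sigma = 2*sqrt(2), x_0 = 4/3:
  E[X_t] = 4/3 * exp(-2 t) = 4*exp(-2*t)/3
  Var(X_t) = (2*sqrt(2))^2 * (1 - exp(-2*2 t)) / (2 * 2) = 2 - 2*exp(-4*t).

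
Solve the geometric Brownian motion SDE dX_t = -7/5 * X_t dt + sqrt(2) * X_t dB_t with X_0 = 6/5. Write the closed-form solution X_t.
X_t = 6/5 * exp((-12/5) * t + (sqrt(2)) * B_t)

For GBM dX = mu X dt + sigma X dB with X_0 = x_0, apply Itô to Y = log X: dY = (mu - sigma^2/2) dt + sigma dB, so Y_t = log(x_0) + (mu - sigma^2/2) t + sigma B_t and hence X_t = x_0 * exp((mu - sigma^2/2) t + sigma B_t).
With mu = -7/5, sigma = sqrt(2), x_0 = 6/5, this gives:
  X_t = 6/5 * exp((-12/5) * t + (sqrt(2)) * B_t).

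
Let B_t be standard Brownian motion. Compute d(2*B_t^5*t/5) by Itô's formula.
d(2*B_t^5*t/5) = (2*B_t^3*(B_t^2 + 10*t)/5) dt + (2*B_t^4*t) dB_t

Itô's formula for f(t, x): d f(t, B_t) = (f_t + (1/2) f_xx) dt + f_x dB_t. Compute partials of f(t, x) = 2*t*x^5/5:
  f_t(t,x)  = 2*x^5/5
  f_x(t,x)  = 2*t*x^4
  f_xx(t,x) = 8*t*x^3
Assemble drift = f_t + (1/2) f_xx = 2*x^3*(10*t + x^2)/5 and diffusion = f_x = 2*t*x^4. Substituting x = B_t:
  d(2*B_t^5*t/5) = (2*B_t^3*(B_t^2 + 10*t)/5) dt + (2*B_t^4*t) dB_t.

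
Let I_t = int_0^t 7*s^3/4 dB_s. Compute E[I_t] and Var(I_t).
E[I_t] = 0; Var(I_t) = 7*t^7/16

The Itô integral of a deterministic integrand f(s) has mean 0 because each increment f(s) * (B_{s+ds} - B_s) has mean 0. By the Itô isometry:
  Var( int_0^t f(s) dB_s ) = E[ (int_0^t f(s) dB_s)^2 ] = int_0^t f(s)^2 ds.
Here f(s) = 7*s^3/4, so f(s)^2 = 49*s^6/16. Integrate:
  int_0^t (49*s^6/16) ds = 7*t^7/16.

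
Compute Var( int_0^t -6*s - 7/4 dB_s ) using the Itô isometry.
Var = t*(192*t^2 + 168*t + 49)/16

The Itô integral of a deterministic integrand f(s) has mean 0 because each increment f(s) * (B_{s+ds} - B_s) has mean 0. By the Itô isometry:
  Var( int_0^t f(s) dB_s ) = E[ (int_0^t f(s) dB_s)^2 ] = int_0^t f(s)^2 ds.
Here f(s) = -6*s - 7/4, so f(s)^2 = (24*s + 7)^2/16. Integrate:
  int_0^t ((24*s + 7)^2/16) ds = t*(192*t^2 + 168*t + 49)/16.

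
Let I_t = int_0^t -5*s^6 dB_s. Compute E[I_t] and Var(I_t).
E[I_t] = 0; Var(I_t) = 25*t^13/13

The Itô integral of a deterministic integrand f(s) has mean 0 because each increment f(s) * (B_{s+ds} - B_s) has mean 0. By the Itô isometry:
  Var( int_0^t f(s) dB_s ) = E[ (int_0^t f(s) dB_s)^2 ] = int_0^t f(s)^2 ds.
Here f(s) = -5*s^6, so f(s)^2 = 25*s^12. Integrate:
  int_0^t (25*s^12) ds = 25*t^13/13.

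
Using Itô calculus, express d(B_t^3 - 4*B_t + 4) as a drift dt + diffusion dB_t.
d(B_t^3 - 4*B_t + 4) = (3*B_t) dt + (3*B_t^2 - 4) dB_t

Itô's formula for f(B_t) gives d f(B_t) = f'(B_t) dB_t + (1/2) f''(B_t) dt. Compute derivatives of f(x) = x^3 - 4*x + 4:
  f'(x)  = 3*x^2 - 4
  f''(x) = 6*x
Substitute x = B_t and multiply the f'' term by 1/2:
  drift     = (1/2) * (6*x) evaluated at B_t = 3*B_t
  diffusion = (3*x^2 - 4) evaluated at B_t = 3*B_t^2 - 4
Therefore d(B_t^3 - 4*B_t + 4) = (3*B_t) dt + (3*B_t^2 - 4) dB_t.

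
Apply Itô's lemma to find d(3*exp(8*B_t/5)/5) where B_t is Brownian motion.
d(3*exp(8*B_t/5)/5) = (96*exp(8*B_t/5)/125) dt + (24*exp(8*B_t/5)/25) dB_t

Itô's formula for f(B_t) gives d f(B_t) = f'(B_t) dB_t + (1/2) f''(B_t) dt. Compute derivatives of f(x) = 3*exp(8*x/5)/5:
  f'(x)  = 24*exp(8*x/5)/25
  f''(x) = 192*exp(8*x/5)/125
Substitute x = B_t and multiply the f'' term by 1/2:
  drift     = (1/2) * (192*exp(8*x/5)/125) evaluated at B_t = 96*exp(8*B_t/5)/125
  diffusion = (24*exp(8*x/5)/25) evaluated at B_t = 24*exp(8*B_t/5)/25
Therefore d(3*exp(8*B_t/5)/5) = (96*exp(8*B_t/5)/125) dt + (24*exp(8*B_t/5)/25) dB_t.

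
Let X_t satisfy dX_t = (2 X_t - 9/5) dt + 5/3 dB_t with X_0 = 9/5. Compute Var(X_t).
Var(X_t) = 25*exp(4*t)/36 - 25/36

The variance V(t) = Var(X_t) satisfies V'(t) = 2 a V(t) + c^2 with V(0) = 0 (drift coefficient is linear in X, diffusion is constant). With a = 2, c = 5/3, the solution is
  V(t) = (c^2 / (2 a)) * (exp(2 a t) - 1)
       = ((5/3)^2 / (2*2)) * (exp(4 t) - 1)
       = 25*exp(4*t)/36 - 25/36.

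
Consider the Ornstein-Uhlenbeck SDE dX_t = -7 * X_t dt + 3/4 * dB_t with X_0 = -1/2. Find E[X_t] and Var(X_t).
E[X_t] = -exp(-7*t)/2; Var(X_t) = 9/224 - 9*exp(-14*t)/224

The OU SDE dX = -theta X dt + sigma dB admits the integrating factor exp(theta t): d(exp(theta t) X_t) = sigma exp(theta t) dB_t. Integrating from 0 to t:
  X_t = x_0 * exp(-theta t) + sigma * int_0^t exp(-theta (t-s)) dB_s.
The Itô integral has mean 0 and (by the Itô isometry) variance sigma^2 * int_0^t exp(-2 theta (t - s)) ds = sigma^2 * (1 - exp(-2 theta t)) / (2 theta).
With theta = 7, sigma = 3/4, x_0 = -1/2:
  E[X_t] = -1/2 * exp(-7 t) = -exp(-7*t)/2
  Var(X_t) = (3/4)^2 * (1 - exp(-2*7 t)) / (2 * 7) = 9/224 - 9*exp(-14*t)/224.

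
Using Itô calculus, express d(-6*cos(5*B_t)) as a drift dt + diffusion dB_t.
d(-6*cos(5*B_t)) = (75*cos(5*B_t)) dt + (30*sin(5*B_t)) dB_t

Itô's formula for f(B_t) gives d f(B_t) = f'(B_t) dB_t + (1/2) f''(B_t) dt. Compute derivatives of f(x) = -6*cos(5*x):
  f'(x)  = 30*sin(5*x)
  f''(x) = 150*cos(5*x)
Substitute x = B_t and multiply the f'' term by 1/2:
  drift     = (1/2) * (150*cos(5*x)) evaluated at B_t = 75*cos(5*B_t)
  diffusion = (30*sin(5*x)) evaluated at B_t = 30*sin(5*B_t)
Therefore d(-6*cos(5*B_t)) = (75*cos(5*B_t)) dt + (30*sin(5*B_t)) dB_t.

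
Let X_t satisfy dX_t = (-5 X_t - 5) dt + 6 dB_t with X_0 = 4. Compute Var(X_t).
Var(X_t) = 18/5 - 18*exp(-10*t)/5

The variance V(t) = Var(X_t) satisfies V'(t) = 2 a V(t) + c^2 with V(0) = 0 (drift coefficient is linear in X, diffusion is constant). With a = -5, c = 6, the solution is
  V(t) = (c^2 / (2 a)) * (exp(2 a t) - 1)
       = (6^2 / (2*(-5))) * (exp((-10) t) - 1)
       = 18/5 - 18*exp(-10*t)/5.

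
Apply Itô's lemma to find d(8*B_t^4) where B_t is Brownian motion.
d(8*B_t^4) = (48*B_t^2) dt + (32*B_t^3) dB_t

Itô's formula for f(B_t) gives d f(B_t) = f'(B_t) dB_t + (1/2) f''(B_t) dt. Compute derivatives of f(x) = 8*x^4:
  f'(x)  = 32*x^3
  f''(x) = 96*x^2
Substitute x = B_t and multiply the f'' term by 1/2:
  drift     = (1/2) * (96*x^2) evaluated at B_t = 48*B_t^2
  diffusion = (32*x^3) evaluated at B_t = 32*B_t^3
Therefore d(8*B_t^4) = (48*B_t^2) dt + (32*B_t^3) dB_t.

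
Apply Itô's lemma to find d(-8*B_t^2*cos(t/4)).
d(-8*B_t^2*cos(t/4)) = (2*B_t^2*sin(t/4) - 8*cos(t/4)) dt + (-16*B_t*cos(t/4)) dB_t

Itô's formula for f(t, x): d f(t, B_t) = (f_t + (1/2) f_xx) dt + f_x dB_t. Compute partials of f(t, x) = -8*x^2*cos(t/4):
  f_t(t,x)  = 2*x^2*sin(t/4)
  f_x(t,x)  = -16*x*cos(t/4)
  f_xx(t,x) = -16*cos(t/4)
Assemble drift = f_t + (1/2) f_xx = 2*x^2*sin(t/4) - 8*cos(t/4) and diffusion = f_x = -16*x*cos(t/4). Substituting x = B_t:
  d(-8*B_t^2*cos(t/4)) = (2*B_t^2*sin(t/4) - 8*cos(t/4)) dt + (-16*B_t*cos(t/4)) dB_t.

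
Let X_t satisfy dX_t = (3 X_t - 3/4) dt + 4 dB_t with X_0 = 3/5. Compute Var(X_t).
Var(X_t) = 8*exp(6*t)/3 - 8/3

The variance V(t) = Var(X_t) satisfies V'(t) = 2 a V(t) + c^2 with V(0) = 0 (drift coefficient is linear in X, diffusion is constant). With a = 3, c = 4, the solution is
  V(t) = (c^2 / (2 a)) * (exp(2 a t) - 1)
       = (4^2 / (2*3)) * (exp(6 t) - 1)
       = 8*exp(6*t)/3 - 8/3.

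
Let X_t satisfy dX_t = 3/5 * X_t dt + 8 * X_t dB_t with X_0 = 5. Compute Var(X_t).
Var(X_t) = 25*(exp(64*t) - 1)*exp(6*t/5)

For GBM dX = mu X dt + sigma X dB with X_0 = x_0, apply Itô to Y = log X: dY = (mu - sigma^2/2) dt + sigma dB, so Y_t = log(x_0) + (mu - sigma^2/2) t + sigma B_t and hence X_t = x_0 * exp((mu - sigma^2/2) t + sigma B_t).
With mu = 3/5, sigma = 8, x_0 = 5, this gives:
  X_t = 5 * exp((-157/5) * t + (8) * B_t).
Since sigma*B_t ~ Normal(0, sigma^2 t), E[exp(sigma*B_t)] = exp(sigma^2 t / 2); so E[X_t] = x_0 * exp((mu - sigma^2/2) t) * exp(sigma^2 t / 2) = x_0 * exp(mu t) = 5*exp(3*t/5).
Var(X_t) = E[X_t^2] - (E[X_t])^2 = x_0^2 * exp(2 mu t) * (exp(sigma^2 t) - 1) = 25*(exp(64*t) - 1)*exp(6*t/5).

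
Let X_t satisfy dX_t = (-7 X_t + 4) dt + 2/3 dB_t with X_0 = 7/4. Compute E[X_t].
E[X_t] = 4/7 + 33*exp(-7*t)/28

Taking expectations and using E[dB_t] = 0, the mean m(t) = E[X_t] satisfies the ODE m'(t) = a m(t) + b with m(0) = x_0. With a = -7, b = 4, x_0 = 7/4, the solution is
  m(t) = x_0 * exp(a t) + (b/a) * (exp(a t) - 1)
       = (7/4) * exp((-7) t) + (4/(-7)) * (exp((-7) t) - 1)
       = 4/7 + 33*exp(-7*t)/28.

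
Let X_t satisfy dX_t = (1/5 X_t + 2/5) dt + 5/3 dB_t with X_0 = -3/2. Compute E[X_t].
E[X_t] = exp(t/5)/2 - 2

Taking expectations and using E[dB_t] = 0, the mean m(t) = E[X_t] satisfies the ODE m'(t) = a m(t) + b with m(0) = x_0. With a = 1/5, b = 2/5, x_0 = -3/2, the solution is
  m(t) = x_0 * exp(a t) + (b/a) * (exp(a t) - 1)
       = (-3/2) * exp((1/5) t) + ((2/5)/(1/5)) * (exp((1/5) t) - 1)
       = exp(t/5)/2 - 2.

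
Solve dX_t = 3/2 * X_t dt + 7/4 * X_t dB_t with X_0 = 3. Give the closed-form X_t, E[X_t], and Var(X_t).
X_t = 3 * exp((-1/32) t + (7/4) B_t); E[X_t] = 3*exp(3*t/2); Var(X_t) = 9*(exp(49*t/16) - 1)*exp(3*t)

For GBM dX = mu X dt + sigma X dB with X_0 = x_0, apply Itô to Y = log X: dY = (mu - sigma^2/2) dt + sigma dB, so Y_t = log(x_0) + (mu - sigma^2/2) t + sigma B_t and hence X_t = x_0 * exp((mu - sigma^2/2) t + sigma B_t).
With mu = 3/2, sigma = 7/4, x_0 = 3, this gives:
  X_t = 3 * exp((-1/32) * t + (7/4) * B_t).
Since sigma*B_t ~ Normal(0, sigma^2 t), E[exp(sigma*B_t)] = exp(sigma^2 t / 2); so E[X_t] = x_0 * exp((mu - sigma^2/2) t) * exp(sigma^2 t / 2) = x_0 * exp(mu t) = 3*exp(3*t/2).
Var(X_t) = E[X_t^2] - (E[X_t])^2 = x_0^2 * exp(2 mu t) * (exp(sigma^2 t) - 1) = 9*(exp(49*t/16) - 1)*exp(3*t).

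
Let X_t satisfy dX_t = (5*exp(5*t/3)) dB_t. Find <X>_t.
<X>_t = 15*exp(10*t/3)/2 - 15/2

For an Itô process dX_t = a(t) dt + b(t) dB_t, the quadratic variation is <X>_t = int_0^t b(s)^2 ds (the drift term does not contribute). Here b(s) = 5*exp(5*s/3), so
  b(s)^2 = 25*exp(10*s/3).
Integrating from 0 to t:
  <X>_t = int_0^t (25*exp(10*s/3)) ds = 15*exp(10*t/3)/2 - 15/2.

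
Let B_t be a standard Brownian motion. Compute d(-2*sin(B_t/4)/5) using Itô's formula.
d(-2*sin(B_t/4)/5) = (sin(B_t/4)/80) dt + (-cos(B_t/4)/10) dB_t

Itô's formula for f(B_t) gives d f(B_t) = f'(B_t) dB_t + (1/2) f''(B_t) dt. Compute derivatives of f(x) = -2*sin(x/4)/5:
  f'(x)  = -cos(x/4)/10
  f''(x) = sin(x/4)/40
Substitute x = B_t and multiply the f'' term by 1/2:
  drift     = (1/2) * (sin(x/4)/40) evaluated at B_t = sin(B_t/4)/80
  diffusion = (-cos(x/4)/10) evaluated at B_t = -cos(B_t/4)/10
Therefore d(-2*sin(B_t/4)/5) = (sin(B_t/4)/80) dt + (-cos(B_t/4)/10) dB_t.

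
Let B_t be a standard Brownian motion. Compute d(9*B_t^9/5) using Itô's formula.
d(9*B_t^9/5) = (324*B_t^7/5) dt + (81*B_t^8/5) dB_t

Itô's formula for f(B_t) gives d f(B_t) = f'(B_t) dB_t + (1/2) f''(B_t) dt. Compute derivatives of f(x) = 9*x^9/5:
  f'(x)  = 81*x^8/5
  f''(x) = 648*x^7/5
Substitute x = B_t and multiply the f'' term by 1/2:
  drift     = (1/2) * (648*x^7/5) evaluated at B_t = 324*B_t^7/5
  diffusion = (81*x^8/5) evaluated at B_t = 81*B_t^8/5
Therefore d(9*B_t^9/5) = (324*B_t^7/5) dt + (81*B_t^8/5) dB_t.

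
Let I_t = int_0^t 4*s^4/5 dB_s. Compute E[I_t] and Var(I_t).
E[I_t] = 0; Var(I_t) = 16*t^9/225

The Itô integral of a deterministic integrand f(s) has mean 0 because each increment f(s) * (B_{s+ds} - B_s) has mean 0. By the Itô isometry:
  Var( int_0^t f(s) dB_s ) = E[ (int_0^t f(s) dB_s)^2 ] = int_0^t f(s)^2 ds.
Here f(s) = 4*s^4/5, so f(s)^2 = 16*s^8/25. Integrate:
  int_0^t (16*s^8/25) ds = 16*t^9/225.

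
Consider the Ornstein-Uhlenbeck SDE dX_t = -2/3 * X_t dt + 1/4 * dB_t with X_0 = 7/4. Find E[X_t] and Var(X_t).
E[X_t] = 7*exp(-2*t/3)/4; Var(X_t) = 3/64 - 3*exp(-4*t/3)/64

The OU SDE dX = -theta X dt + sigma dB admits the integrating factor exp(theta t): d(exp(theta t) X_t) = sigma exp(theta t) dB_t. Integrating from 0 to t:
  X_t = x_0 * exp(-theta t) + sigma * int_0^t exp(-theta (t-s)) dB_s.
The Itô integral has mean 0 and (by the Itô isometry) variance sigma^2 * int_0^t exp(-2 theta (t - s)) ds = sigma^2 * (1 - exp(-2 theta t)) / (2 theta).
With theta = 2/3, sigma = 1/4, x_0 = 7/4:
  E[X_t] = 7/4 * exp(-2/3 t) = 7*exp(-2*t/3)/4
  Var(X_t) = (1/4)^2 * (1 - exp(-2*2/3 t)) / (2 * 2/3) = 3/64 - 3*exp(-4*t/3)/64.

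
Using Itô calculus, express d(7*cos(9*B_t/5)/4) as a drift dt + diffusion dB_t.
d(7*cos(9*B_t/5)/4) = (-567*cos(9*B_t/5)/200) dt + (-63*sin(9*B_t/5)/20) dB_t

Itô's formula for f(B_t) gives d f(B_t) = f'(B_t) dB_t + (1/2) f''(B_t) dt. Compute derivatives of f(x) = 7*cos(9*x/5)/4:
  f'(x)  = -63*sin(9*x/5)/20
  f''(x) = -567*cos(9*x/5)/100
Substitute x = B_t and multiply the f'' term by 1/2:
  drift     = (1/2) * (-567*cos(9*x/5)/100) evaluated at B_t = -567*cos(9*B_t/5)/200
  diffusion = (-63*sin(9*x/5)/20) evaluated at B_t = -63*sin(9*B_t/5)/20
Therefore d(7*cos(9*B_t/5)/4) = (-567*cos(9*B_t/5)/200) dt + (-63*sin(9*B_t/5)/20) dB_t.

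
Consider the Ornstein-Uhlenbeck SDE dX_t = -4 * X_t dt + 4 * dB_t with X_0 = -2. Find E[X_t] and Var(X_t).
E[X_t] = -2*exp(-4*t); Var(X_t) = 2 - 2*exp(-8*t)

The OU SDE dX = -theta X dt + sigma dB admits the integrating factor exp(theta t): d(exp(theta t) X_t) = sigma exp(theta t) dB_t. Integrating from 0 to t:
  X_t = x_0 * exp(-theta t) + sigma * int_0^t exp(-theta (t-s)) dB_s.
The Itô integral has mean 0 and (by the Itô isometry) variance sigma^2 * int_0^t exp(-2 theta (t - s)) ds = sigma^2 * (1 - exp(-2 theta t)) / (2 theta).
With theta = 4, sigma = 4, x_0 = -2:
  E[X_t] = -2 * exp(-4 t) = -2*exp(-4*t)
  Var(X_t) = (4)^2 * (1 - exp(-2*4 t)) / (2 * 4) = 2 - 2*exp(-8*t).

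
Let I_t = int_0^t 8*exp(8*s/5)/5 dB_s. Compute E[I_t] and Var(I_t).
E[I_t] = 0; Var(I_t) = 4*exp(16*t/5)/5 - 4/5

The Itô integral of a deterministic integrand f(s) has mean 0 because each increment f(s) * (B_{s+ds} - B_s) has mean 0. By the Itô isometry:
  Var( int_0^t f(s) dB_s ) = E[ (int_0^t f(s) dB_s)^2 ] = int_0^t f(s)^2 ds.
Here f(s) = 8*exp(8*s/5)/5, so f(s)^2 = 64*exp(16*s/5)/25. Integrate:
  int_0^t (64*exp(16*s/5)/25) ds = 4*exp(16*t/5)/5 - 4/5.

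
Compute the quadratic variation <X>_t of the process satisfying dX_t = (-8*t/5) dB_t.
<X>_t = 64*t^3/75

For an Itô process dX_t = a(t) dt + b(t) dB_t, the quadratic variation is <X>_t = int_0^t b(s)^2 ds (the drift term does not contribute). Here b(s) = -8*s/5, so
  b(s)^2 = 64*s^2/25.
Integrating from 0 to t:
  <X>_t = int_0^t (64*s^2/25) ds = 64*t^3/75.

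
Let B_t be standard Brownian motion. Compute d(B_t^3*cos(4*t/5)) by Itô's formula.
d(B_t^3*cos(4*t/5)) = (B_t*(-4*B_t^2*sin(4*t/5) + 15*cos(4*t/5))/5) dt + (3*B_t^2*cos(4*t/5)) dB_t

Itô's formula for f(t, x): d f(t, B_t) = (f_t + (1/2) f_xx) dt + f_x dB_t. Compute partials of f(t, x) = x^3*cos(4*t/5):
  f_t(t,x)  = -4*x^3*sin(4*t/5)/5
  f_x(t,x)  = 3*x^2*cos(4*t/5)
  f_xx(t,x) = 6*x*cos(4*t/5)
Assemble drift = f_t + (1/2) f_xx = x*(-4*x^2*sin(4*t/5) + 15*cos(4*t/5))/5 and diffusion = f_x = 3*x^2*cos(4*t/5). Substituting x = B_t:
  d(B_t^3*cos(4*t/5)) = (B_t*(-4*B_t^2*sin(4*t/5) + 15*cos(4*t/5))/5) dt + (3*B_t^2*cos(4*t/5)) dB_t.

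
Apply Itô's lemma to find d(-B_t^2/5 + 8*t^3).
d(-B_t^2/5 + 8*t^3) = (24*t^2 - 1/5) dt + (-2*B_t/5) dB_t

Itô's formula for f(t, x): d f(t, B_t) = (f_t + (1/2) f_xx) dt + f_x dB_t. Compute partials of f(t, x) = 8*t^3 - x^2/5:
  f_t(t,x)  = 24*t^2
  f_x(t,x)  = -2*x/5
  f_xx(t,x) = -2/5
Assemble drift = f_t + (1/2) f_xx = 24*t^2 - 1/5 and diffusion = f_x = -2*x/5. Substituting x = B_t:
  d(-B_t^2/5 + 8*t^3) = (24*t^2 - 1/5) dt + (-2*B_t/5) dB_t.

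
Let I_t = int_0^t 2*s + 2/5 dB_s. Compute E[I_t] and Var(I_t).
E[I_t] = 0; Var(I_t) = 4*t*(25*t^2 + 15*t + 3)/75

The Itô integral of a deterministic integrand f(s) has mean 0 because each increment f(s) * (B_{s+ds} - B_s) has mean 0. By the Itô isometry:
  Var( int_0^t f(s) dB_s ) = E[ (int_0^t f(s) dB_s)^2 ] = int_0^t f(s)^2 ds.
Here f(s) = 2*s + 2/5, so f(s)^2 = 4*(5*s + 1)^2/25. Integrate:
  int_0^t (4*(5*s + 1)^2/25) ds = 4*t*(25*t^2 + 15*t + 3)/75.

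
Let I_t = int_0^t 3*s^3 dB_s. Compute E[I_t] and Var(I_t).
E[I_t] = 0; Var(I_t) = 9*t^7/7

The Itô integral of a deterministic integrand f(s) has mean 0 because each increment f(s) * (B_{s+ds} - B_s) has mean 0. By the Itô isometry:
  Var( int_0^t f(s) dB_s ) = E[ (int_0^t f(s) dB_s)^2 ] = int_0^t f(s)^2 ds.
Here f(s) = 3*s^3, so f(s)^2 = 9*s^6. Integrate:
  int_0^t (9*s^6) ds = 9*t^7/7.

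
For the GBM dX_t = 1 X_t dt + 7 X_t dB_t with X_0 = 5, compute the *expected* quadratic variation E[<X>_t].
E[<X>_t] = 1225*exp(51*t)/51 - 1225/51

<X>_t = int_0^t (7 * X_s)^2 ds. Taking expectation inside the integral: E[<X>_t] = 7^2 * int_0^t E[X_s^2] ds. For GBM, E[X_s^2] = x_0^2 * exp((2 mu + sigma^2) s). Integrating:
  E[<X>_t] = 7^2 * 5^2 * (exp((2*1 + 7^2) t) - 1) / (2*1 + 7^2)
           = 7^2 * 5^2 * (exp(51 t) - 1) / 51 = 1225*exp(51*t)/51 - 1225/51.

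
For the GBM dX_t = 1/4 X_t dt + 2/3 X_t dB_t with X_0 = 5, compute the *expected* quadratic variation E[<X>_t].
E[<X>_t] = 200*exp(17*t/18)/17 - 200/17

<X>_t = int_0^t ((2/3) * X_s)^2 ds. Taking expectation inside the integral: E[<X>_t] = (2/3)^2 * int_0^t E[X_s^2] ds. For GBM, E[X_s^2] = x_0^2 * exp((2 mu + sigma^2) s). Integrating:
  E[<X>_t] = (2/3)^2 * 5^2 * (exp((2*(1/4) + (2/3)^2) t) - 1) / (2*(1/4) + (2/3)^2)
           = (2/3)^2 * 5^2 * (exp((17/18) t) - 1) / (17/18) = 200*exp(17*t/18)/17 - 200/17.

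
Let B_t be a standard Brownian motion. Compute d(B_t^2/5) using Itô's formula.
d(B_t^2/5) = (1/5) dt + (2*B_t/5) dB_t

Itô's formula for f(B_t) gives d f(B_t) = f'(B_t) dB_t + (1/2) f''(B_t) dt. Compute derivatives of f(x) = x^2/5:
  f'(x)  = 2*x/5
  f''(x) = 2/5
Substitute x = B_t and multiply the f'' term by 1/2:
  drift     = (1/2) * (2/5) evaluated at B_t = 1/5
  diffusion = (2*x/5) evaluated at B_t = 2*B_t/5
Therefore d(B_t^2/5) = (1/5) dt + (2*B_t/5) dB_t.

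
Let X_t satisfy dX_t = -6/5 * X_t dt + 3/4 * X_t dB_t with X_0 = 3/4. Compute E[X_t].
E[X_t] = 3*exp(-6*t/5)/4

For GBM dX = mu X dt + sigma X dB with X_0 = x_0, apply Itô to Y = log X: dY = (mu - sigma^2/2) dt + sigma dB, so Y_t = log(x_0) + (mu - sigma^2/2) t + sigma B_t and hence X_t = x_0 * exp((mu - sigma^2/2) t + sigma B_t).
With mu = -6/5, sigma = 3/4, x_0 = 3/4, this gives:
  X_t = 3/4 * exp((-237/160) * t + (3/4) * B_t).
Since sigma*B_t ~ Normal(0, sigma^2 t), E[exp(sigma*B_t)] = exp(sigma^2 t / 2); so E[X_t] = x_0 * exp((mu - sigma^2/2) t) * exp(sigma^2 t / 2) = x_0 * exp(mu t) = 3*exp(-6*t/5)/4.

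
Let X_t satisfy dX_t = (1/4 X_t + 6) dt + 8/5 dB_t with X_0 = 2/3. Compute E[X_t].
E[X_t] = 74*exp(t/4)/3 - 24

Taking expectations and using E[dB_t] = 0, the mean m(t) = E[X_t] satisfies the ODE m'(t) = a m(t) + b with m(0) = x_0. With a = 1/4, b = 6, x_0 = 2/3, the solution is
  m(t) = x_0 * exp(a t) + (b/a) * (exp(a t) - 1)
       = (2/3) * exp((1/4) t) + (6/(1/4)) * (exp((1/4) t) - 1)
       = 74*exp(t/4)/3 - 24.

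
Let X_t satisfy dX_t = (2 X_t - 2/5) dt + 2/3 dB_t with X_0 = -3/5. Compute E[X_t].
E[X_t] = 1/5 - 4*exp(2*t)/5

Taking expectations and using E[dB_t] = 0, the mean m(t) = E[X_t] satisfies the ODE m'(t) = a m(t) + b with m(0) = x_0. With a = 2, b = -2/5, x_0 = -3/5, the solution is
  m(t) = x_0 * exp(a t) + (b/a) * (exp(a t) - 1)
       = (-3/5) * exp(2 t) + ((-2/5)/2) * (exp(2 t) - 1)
       = 1/5 - 4*exp(2*t)/5.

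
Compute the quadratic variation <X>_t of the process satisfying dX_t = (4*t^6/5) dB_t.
<X>_t = 16*t^13/325

For an Itô process dX_t = a(t) dt + b(t) dB_t, the quadratic variation is <X>_t = int_0^t b(s)^2 ds (the drift term does not contribute). Here b(s) = 4*s^6/5, so
  b(s)^2 = 16*s^12/25.
Integrating from 0 to t:
  <X>_t = int_0^t (16*s^12/25) ds = 16*t^13/325.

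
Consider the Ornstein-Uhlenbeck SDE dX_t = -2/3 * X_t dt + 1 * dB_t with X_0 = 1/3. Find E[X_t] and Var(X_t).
E[X_t] = exp(-2*t/3)/3; Var(X_t) = 3/4 - 3*exp(-4*t/3)/4

The OU SDE dX = -theta X dt + sigma dB admits the integrating factor exp(theta t): d(exp(theta t) X_t) = sigma exp(theta t) dB_t. Integrating from 0 to t:
  X_t = x_0 * exp(-theta t) + sigma * int_0^t exp(-theta (t-s)) dB_s.
The Itô integral has mean 0 and (by the Itô isometry) variance sigma^2 * int_0^t exp(-2 theta (t - s)) ds = sigma^2 * (1 - exp(-2 theta t)) / (2 theta).
With theta = 2/3, sigma = 1, x_0 = 1/3:
  E[X_t] = 1/3 * exp(-2/3 t) = exp(-2*t/3)/3
  Var(X_t) = (1)^2 * (1 - exp(-2*2/3 t)) / (2 * 2/3) = 3/4 - 3*exp(-4*t/3)/4.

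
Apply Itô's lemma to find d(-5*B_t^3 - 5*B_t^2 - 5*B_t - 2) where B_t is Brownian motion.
d(-5*B_t^3 - 5*B_t^2 - 5*B_t - 2) = (-15*B_t - 5) dt + (-15*B_t^2 - 10*B_t - 5) dB_t

Itô's formula for f(B_t) gives d f(B_t) = f'(B_t) dB_t + (1/2) f''(B_t) dt. Compute derivatives of f(x) = -5*x^3 - 5*x^2 - 5*x - 2:
  f'(x)  = -15*x^2 - 10*x - 5
  f''(x) = -30*x - 10
Substitute x = B_t and multiply the f'' term by 1/2:
  drift     = (1/2) * (-30*x - 10) evaluated at B_t = -15*B_t - 5
  diffusion = (-15*x^2 - 10*x - 5) evaluated at B_t = -15*B_t^2 - 10*B_t - 5
Therefore d(-5*B_t^3 - 5*B_t^2 - 5*B_t - 2) = (-15*B_t - 5) dt + (-15*B_t^2 - 10*B_t - 5) dB_t.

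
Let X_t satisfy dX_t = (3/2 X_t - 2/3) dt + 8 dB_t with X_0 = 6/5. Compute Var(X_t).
Var(X_t) = 64*exp(3*t)/3 - 64/3

The variance V(t) = Var(X_t) satisfies V'(t) = 2 a V(t) + c^2 with V(0) = 0 (drift coefficient is linear in X, diffusion is constant). With a = 3/2, c = 8, the solution is
  V(t) = (c^2 / (2 a)) * (exp(2 a t) - 1)
       = (8^2 / (2*(3/2))) * (exp(3 t) - 1)
       = 64*exp(3*t)/3 - 64/3.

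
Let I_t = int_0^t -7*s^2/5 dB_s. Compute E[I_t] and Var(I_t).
E[I_t] = 0; Var(I_t) = 49*t^5/125

The Itô integral of a deterministic integrand f(s) has mean 0 because each increment f(s) * (B_{s+ds} - B_s) has mean 0. By the Itô isometry:
  Var( int_0^t f(s) dB_s ) = E[ (int_0^t f(s) dB_s)^2 ] = int_0^t f(s)^2 ds.
Here f(s) = -7*s^2/5, so f(s)^2 = 49*s^4/25. Integrate:
  int_0^t (49*s^4/25) ds = 49*t^5/125.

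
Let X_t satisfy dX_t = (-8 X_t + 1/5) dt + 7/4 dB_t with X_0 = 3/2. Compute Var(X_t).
Var(X_t) = 49/256 - 49*exp(-16*t)/256

The variance V(t) = Var(X_t) satisfies V'(t) = 2 a V(t) + c^2 with V(0) = 0 (drift coefficient is linear in X, diffusion is constant). With a = -8, c = 7/4, the solution is
  V(t) = (c^2 / (2 a)) * (exp(2 a t) - 1)
       = ((7/4)^2 / (2*(-8))) * (exp((-16) t) - 1)
       = 49/256 - 49*exp(-16*t)/256.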